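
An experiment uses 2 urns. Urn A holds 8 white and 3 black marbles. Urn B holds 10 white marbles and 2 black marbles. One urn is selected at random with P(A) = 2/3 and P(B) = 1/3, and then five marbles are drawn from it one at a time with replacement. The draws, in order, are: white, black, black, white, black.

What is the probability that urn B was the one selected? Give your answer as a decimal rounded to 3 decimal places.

The likelihood of the observed sequence under each hypothesis: P(data | urn A) = (8/11)(3/11)(3/11)(8/11)(3/11) = 0.01073; P(data | urn B) = (10/12)(2/12)(2/12)(10/12)(2/12) = 0.003215.
The prior-weighted likelihoods are 2/3 · 0.01073 = 0.007153, 1/3 · 0.003215 = 0.0010717; these sum to 0.0082247.
So P(urn B | data) = (0.0010717) / (0.0082247) = 0.1303.

0.130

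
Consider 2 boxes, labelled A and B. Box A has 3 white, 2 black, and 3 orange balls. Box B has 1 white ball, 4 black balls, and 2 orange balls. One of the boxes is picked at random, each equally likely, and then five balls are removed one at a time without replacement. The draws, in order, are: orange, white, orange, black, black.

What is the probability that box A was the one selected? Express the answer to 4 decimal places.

Under each hypothesis, the probability of the observed sequence is: P(data | box A) = (3/8)(3/7)(2/6)(2/5)(1/4) = 0.0053571; P(data | box B) = (2/7)(1/6)(1/5)(4/4)(3/3) = 0.0095238.
Multiplying each by its prior: 1/2 · 0.0053571 = 0.0026786, 1/2 · 0.0095238 = 0.0047619; with total 0.0074405.
By Bayes' rule, P(box A | data) = (0.0026786) / (0.0074405) = 0.36.

0.3600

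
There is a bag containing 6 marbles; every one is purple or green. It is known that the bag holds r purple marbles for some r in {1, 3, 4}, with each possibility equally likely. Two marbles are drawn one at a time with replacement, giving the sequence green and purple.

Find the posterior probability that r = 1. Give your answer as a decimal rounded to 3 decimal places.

0.227

Compute the likelihood of the observed sequence for each case: P(data | r = 1) = (5/6)(1/6) = 5/36; P(data | r = 3) = (3/6)(3/6) = 1/4; P(data | r = 4) = (2/6)(4/6) = 2/9.
Weighting by the prior gives 1/3 · 5/36 = 5/108, 1/3 · 1/4 = 1/12, 1/3 · 2/9 = 2/27; summing to 11/54.
By Bayes' rule, P(r = 1 | data) = (5/108) / (11/54) = 5/22.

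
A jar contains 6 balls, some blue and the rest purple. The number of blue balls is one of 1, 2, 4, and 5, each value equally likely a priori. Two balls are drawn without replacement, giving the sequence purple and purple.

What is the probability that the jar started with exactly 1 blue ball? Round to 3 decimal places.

Under each hypothesis, the probability of the observed sequence is: P(data | r = 1) = (5/6)(4/5) = 2/3; P(data | r = 2) = (4/6)(3/5) = 2/5; P(data | r = 4) = (2/6)(1/5) = 1/15; P(data | r = 5) = (1/6)(0/5) = 0.
The prior-weighted likelihoods are 1/4 · 2/3 = 1/6, 1/4 · 2/5 = 1/10, 1/4 · 1/15 = 1/60, 1/4 · 0 = 0; summing to 17/60.
Hence P(r = 1 | data) = (1/6) / (17/60) = 10/17.

0.588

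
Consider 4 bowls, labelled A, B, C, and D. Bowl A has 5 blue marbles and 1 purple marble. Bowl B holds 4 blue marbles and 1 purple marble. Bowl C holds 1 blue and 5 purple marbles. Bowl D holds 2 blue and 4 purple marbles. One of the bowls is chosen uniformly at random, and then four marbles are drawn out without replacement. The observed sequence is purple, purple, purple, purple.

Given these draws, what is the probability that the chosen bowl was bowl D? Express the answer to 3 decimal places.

0.167

Under each hypothesis, the probability of the observed sequence is: P(data | bowl A) = (1/6)(0/5) = 0; P(data | bowl B) = (1/5)(0/4) = 0; P(data | bowl C) = (5/6)(4/5)(3/4)(2/3) = 1/3; P(data | bowl D) = (4/6)(3/5)(2/4)(1/3) = 1/15.
Weighting by the prior gives 1/4 · 0 = 0, 1/4 · 0 = 0, 1/4 · 1/3 = 1/12, 1/4 · 1/15 = 1/60; with total 1/10.
Therefore the posterior P(bowl D | data) = (1/60) / (1/10) = 1/6.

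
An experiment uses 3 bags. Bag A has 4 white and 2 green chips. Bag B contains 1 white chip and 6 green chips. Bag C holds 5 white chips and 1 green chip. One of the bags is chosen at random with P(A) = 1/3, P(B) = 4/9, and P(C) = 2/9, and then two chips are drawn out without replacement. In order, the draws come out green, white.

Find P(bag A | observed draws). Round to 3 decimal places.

The likelihood of the observed sequence under each hypothesis: P(data | bag A) = (2/6)(4/5) = 4/15; P(data | bag B) = (6/7)(1/6) = 1/7; P(data | bag C) = (1/6)(5/5) = 1/6.
The prior-weighted likelihoods are 1/3 · 4/15 = 4/45, 4/9 · 1/7 = 4/63, 2/9 · 1/6 = 1/27; these sum to 179/945.
Hence P(bag A | data) = (4/45) / (179/945) = 84/179.

0.469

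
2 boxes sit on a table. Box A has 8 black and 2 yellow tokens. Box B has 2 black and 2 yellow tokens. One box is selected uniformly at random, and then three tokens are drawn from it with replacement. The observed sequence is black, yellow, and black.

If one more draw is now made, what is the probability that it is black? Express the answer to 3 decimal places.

0.652

Under each hypothesis, the probability of the observed sequence is: P(data | box A) = (8/10)(2/10)(8/10) = 0.128; P(data | box B) = (2/4)(2/4)(2/4) = 0.125.
Multiplying each by its prior: 1/2 · 0.128 = 0.064, 1/2 · 0.125 = 0.0625; these sum to 0.1265.
Normalising, the posterior is P(box A | data) = 0.50593, P(box B | data) = 0.49407.
Averaging over the posterior, P(black next | data) = (4/5)(0.50593) + (1/2)(0.49407) = 0.65178.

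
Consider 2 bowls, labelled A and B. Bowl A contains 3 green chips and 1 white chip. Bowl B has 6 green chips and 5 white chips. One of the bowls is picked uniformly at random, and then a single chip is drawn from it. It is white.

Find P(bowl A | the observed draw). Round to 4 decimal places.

0.3548

For each hypothesis, P(data | H) works out to: P(data | bowl A) = (1/4) = 1/4; P(data | bowl B) = (5/11) = 5/11.
The prior-weighted likelihoods are 1/2 · 1/4 = 1/8, 1/2 · 5/11 = 5/22; these sum to 31/88.
Therefore the posterior P(bowl A | data) = (1/8) / (31/88) = 11/31.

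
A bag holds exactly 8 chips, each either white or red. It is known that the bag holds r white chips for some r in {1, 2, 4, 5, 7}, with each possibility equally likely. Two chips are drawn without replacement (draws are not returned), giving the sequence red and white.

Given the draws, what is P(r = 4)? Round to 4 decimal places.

For each hypothesis, P(data | H) works out to: P(data | r = 1) = (7/8)(1/7) = 1/8; P(data | r = 2) = (6/8)(2/7) = 3/14; P(data | r = 4) = (4/8)(4/7) = 2/7; P(data | r = 5) = (3/8)(5/7) = 15/56; P(data | r = 7) = (1/8)(7/7) = 1/8.
The prior-weighted likelihoods are 1/5 · 1/8 = 1/40, 1/5 · 3/14 = 3/70, 1/5 · 2/7 = 2/35, 1/5 · 15/56 = 3/56, 1/5 · 1/8 = 1/40; summing to 57/280.
Therefore the posterior P(r = 4 | data) = (2/35) / (57/280) = 16/57.

0.2807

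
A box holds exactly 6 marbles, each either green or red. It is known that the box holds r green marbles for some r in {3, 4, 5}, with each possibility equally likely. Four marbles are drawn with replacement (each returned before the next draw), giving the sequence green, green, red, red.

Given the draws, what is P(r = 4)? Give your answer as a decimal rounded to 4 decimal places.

The likelihood of the observed sequence under each hypothesis: P(data | r = 3) = (3/6)(3/6)(3/6)(3/6) = 0.0625; P(data | r = 4) = (4/6)(4/6)(2/6)(2/6) = 0.049383; P(data | r = 5) = (5/6)(5/6)(1/6)(1/6) = 0.01929.
Multiplying each by its prior: 1/3 · 0.0625 = 0.020833, 1/3 · 0.049383 = 0.016461, 1/3 · 0.01929 = 0.00643; these sum to 0.043724.
By Bayes' rule, P(r = 4 | data) = (0.016461) / (0.043724) = 0.37647.

0.3765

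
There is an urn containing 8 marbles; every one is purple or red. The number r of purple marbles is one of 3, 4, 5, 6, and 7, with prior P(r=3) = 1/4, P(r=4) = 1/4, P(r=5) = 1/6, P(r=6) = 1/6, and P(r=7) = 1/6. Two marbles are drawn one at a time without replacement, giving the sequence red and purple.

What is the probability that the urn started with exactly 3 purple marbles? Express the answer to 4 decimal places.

For each hypothesis, P(data | H) works out to: P(data | r = 3) = (5/8)(3/7) = 15/56; P(data | r = 4) = (4/8)(4/7) = 2/7; P(data | r = 5) = (3/8)(5/7) = 15/56; P(data | r = 6) = (2/8)(6/7) = 3/14; P(data | r = 7) = (1/8)(7/7) = 1/8.
Multiplying each by its prior: 1/4 · 15/56 = 15/224, 1/4 · 2/7 = 1/14, 1/6 · 15/56 = 5/112, 1/6 · 3/14 = 1/28, 1/6 · 1/8 = 1/48; these sum to 23/96.
By Bayes' rule, P(r = 3 | data) = (15/224) / (23/96) = 45/161.

0.2795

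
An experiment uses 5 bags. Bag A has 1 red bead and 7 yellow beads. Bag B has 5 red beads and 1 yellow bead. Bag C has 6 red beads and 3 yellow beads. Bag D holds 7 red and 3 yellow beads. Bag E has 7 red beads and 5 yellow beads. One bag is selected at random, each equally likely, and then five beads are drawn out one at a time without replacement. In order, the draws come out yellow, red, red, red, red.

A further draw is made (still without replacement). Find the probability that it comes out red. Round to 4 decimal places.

0.7421

Under each hypothesis, the probability of the observed sequence is: P(data | bag A) = (7/8)(1/7)(0/6) = 0; P(data | bag B) = (1/6)(5/5)(4/4)(3/3)(2/2) = 0.16667; P(data | bag C) = (3/9)(6/8)(5/7)(4/6)(3/5) = 0.071429; P(data | bag D) = (3/10)(7/9)(6/8)(5/7)(4/6) = 0.083333; P(data | bag E) = (5/12)(7/11)(6/10)(5/9)(4/8) = 0.044192.
Weighting by the prior gives 1/5 · 0 = 0, 1/5 · 0.16667 = 0.033333, 1/5 · 0.071429 = 0.014286, 1/5 · 0.083333 = 0.016667, 1/5 · 0.044192 = 0.0088384; with total 0.073124.
Dividing through by the total gives posterior P(bag A | data) = 0, P(bag B | data) = 0.45585, P(bag C | data) = 0.19536, P(bag D | data) = 0.22792, P(bag E | data) = 0.12087.
So P(red next | data) = Σ P(red next | H) P(H | data) = (1)(0.45585) + (1/2)(0.19536) + (3/5)(0.22792) + (3/7)(0.12087) = 0.74208.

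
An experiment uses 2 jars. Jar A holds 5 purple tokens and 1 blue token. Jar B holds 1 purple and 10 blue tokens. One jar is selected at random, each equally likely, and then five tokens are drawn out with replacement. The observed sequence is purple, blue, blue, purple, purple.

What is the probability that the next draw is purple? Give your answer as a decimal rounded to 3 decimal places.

Under each hypothesis, the probability of the observed sequence is: P(data | jar A) = (5/6)(1/6)(1/6)(5/6)(5/6) = 0.016075; P(data | jar B) = (1/11)(10/11)(10/11)(1/11)(1/11) = 0.00062092.
The prior-weighted likelihoods are 1/2 · 0.016075 = 0.0080376, 1/2 · 0.00062092 = 0.00031046; with total 0.008348.
Normalising, the posterior is P(jar A | data) = 0.96281, P(jar B | data) = 0.03719.
Averaging over the posterior, P(purple next | data) = (5/6)(0.96281) + (1/11)(0.03719) = 0.80572.

0.806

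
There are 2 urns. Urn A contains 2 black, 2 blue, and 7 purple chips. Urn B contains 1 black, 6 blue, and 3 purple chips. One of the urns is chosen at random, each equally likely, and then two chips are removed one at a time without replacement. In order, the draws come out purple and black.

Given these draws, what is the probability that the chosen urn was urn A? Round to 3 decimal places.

0.792

Compute the likelihood of the observed sequence for each case: P(data | urn A) = (7/11)(2/10) = 7/55; P(data | urn B) = (3/10)(1/9) = 1/30.
Weighting by the prior gives 1/2 · 7/55 = 7/110, 1/2 · 1/30 = 1/60; these sum to 53/660.
Hence P(urn A | data) = (7/110) / (53/660) = 42/53.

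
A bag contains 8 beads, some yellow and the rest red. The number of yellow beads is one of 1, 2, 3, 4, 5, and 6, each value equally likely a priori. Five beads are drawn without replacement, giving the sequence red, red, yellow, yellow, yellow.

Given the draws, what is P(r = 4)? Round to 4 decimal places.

0.2857

Compute the likelihood of the observed sequence for each case: P(data | r = 1) = (7/8)(6/7)(1/6)(0/5) = 0; P(data | r = 2) = (6/8)(5/7)(2/6)(1/5)(0/4) = 0; P(data | r = 3) = (5/8)(4/7)(3/6)(2/5)(1/4) = 1/56; P(data | r = 4) = (4/8)(3/7)(4/6)(3/5)(2/4) = 3/70; P(data | r = 5) = (3/8)(2/7)(5/6)(4/5)(3/4) = 3/56; P(data | r = 6) = (2/8)(1/7)(6/6)(5/5)(4/4) = 1/28.
Weighting by the prior gives 1/6 · 0 = 0, 1/6 · 0 = 0, 1/6 · 1/56 = 1/336, 1/6 · 3/70 = 1/140, 1/6 · 3/56 = 1/112, 1/6 · 1/28 = 1/168; these sum to 1/40.
Therefore the posterior P(r = 4 | data) = (1/140) / (1/40) = 2/7.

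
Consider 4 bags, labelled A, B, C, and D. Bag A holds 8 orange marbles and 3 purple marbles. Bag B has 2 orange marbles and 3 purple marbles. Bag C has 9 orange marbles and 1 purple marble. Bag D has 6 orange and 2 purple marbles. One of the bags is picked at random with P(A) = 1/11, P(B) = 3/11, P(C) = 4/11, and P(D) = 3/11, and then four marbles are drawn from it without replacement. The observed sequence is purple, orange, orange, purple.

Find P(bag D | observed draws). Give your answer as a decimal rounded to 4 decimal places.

The likelihood of the observed sequence under each hypothesis: P(data | bag A) = (3/11)(8/10)(7/9)(2/8) = 0.042424; P(data | bag B) = (3/5)(2/4)(1/3)(2/2) = 0.1; P(data | bag C) = (1/10)(9/9)(8/8)(0/7) = 0; P(data | bag D) = (2/8)(6/7)(5/6)(1/5) = 0.035714.
The prior-weighted likelihoods are 1/11 · 0.042424 = 0.0038567, 3/11 · 0.1 = 0.027273, 4/11 · 0 = 0, 3/11 · 0.035714 = 0.0097403; with total 0.04087.
Therefore the posterior P(bag D | data) = (0.0097403) / (0.04087) = 0.23832.

0.2383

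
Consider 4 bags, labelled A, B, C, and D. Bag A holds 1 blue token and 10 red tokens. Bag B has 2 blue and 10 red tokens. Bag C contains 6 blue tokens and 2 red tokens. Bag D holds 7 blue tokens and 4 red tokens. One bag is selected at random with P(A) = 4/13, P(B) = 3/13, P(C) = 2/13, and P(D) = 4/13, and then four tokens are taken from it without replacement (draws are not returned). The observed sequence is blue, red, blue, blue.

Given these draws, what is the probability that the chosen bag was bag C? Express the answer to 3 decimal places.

0.402

Compute the likelihood of the observed sequence for each case: P(data | bag A) = (1/11)(10/10)(0/9) = 0; P(data | bag B) = (2/12)(10/11)(1/10)(0/9) = 0; P(data | bag C) = (6/8)(2/7)(5/6)(4/5) = 0.14286; P(data | bag D) = (7/11)(4/10)(6/9)(5/8) = 0.10606.
Weighting by the prior gives 4/13 · 0 = 0, 3/13 · 0 = 0, 2/13 · 0.14286 = 0.021978, 4/13 · 0.10606 = 0.032634; with total 0.054612.
Hence P(bag C | data) = (0.021978) / (0.054612) = 0.40244.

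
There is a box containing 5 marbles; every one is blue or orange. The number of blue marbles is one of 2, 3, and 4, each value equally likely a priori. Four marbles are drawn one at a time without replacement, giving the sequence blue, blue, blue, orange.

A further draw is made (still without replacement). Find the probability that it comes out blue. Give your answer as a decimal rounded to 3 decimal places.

0.667

Under each hypothesis, the probability of the observed sequence is: P(data | r = 2) = (2/5)(1/4)(0/3) = 0; P(data | r = 3) = (3/5)(2/4)(1/3)(2/2) = 1/10; P(data | r = 4) = (4/5)(3/4)(2/3)(1/2) = 1/5.
Multiplying each by its prior: 1/3 · 0 = 0, 1/3 · 1/10 = 1/30, 1/3 · 1/5 = 1/15; with total 1/10.
Normalising, the posterior is P(r = 2 | data) = 0, P(r = 3 | data) = 1/3, P(r = 4 | data) = 2/3.
The predictive probability is P(blue next | data) = (0)(1/3) + (1)(2/3) = 2/3.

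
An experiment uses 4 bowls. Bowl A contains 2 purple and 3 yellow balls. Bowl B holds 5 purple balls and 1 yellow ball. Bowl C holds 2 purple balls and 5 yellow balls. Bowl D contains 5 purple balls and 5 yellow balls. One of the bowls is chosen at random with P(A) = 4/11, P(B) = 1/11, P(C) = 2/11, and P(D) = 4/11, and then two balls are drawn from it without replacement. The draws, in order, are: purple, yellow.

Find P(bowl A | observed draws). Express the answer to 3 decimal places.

0.406

Under each hypothesis, the probability of the observed sequence is: P(data | bowl A) = (2/5)(3/4) = 0.3; P(data | bowl B) = (5/6)(1/5) = 0.16667; P(data | bowl C) = (2/7)(5/6) = 0.2381; P(data | bowl D) = (5/10)(5/9) = 0.27778.
Weighting by the prior gives 4/11 · 0.3 = 0.10909, 1/11 · 0.16667 = 0.015152, 2/11 · 0.2381 = 0.04329, 4/11 · 0.27778 = 0.10101; these sum to 0.26854.
Hence P(bowl A | data) = (0.10909) / (0.26854) = 0.40623.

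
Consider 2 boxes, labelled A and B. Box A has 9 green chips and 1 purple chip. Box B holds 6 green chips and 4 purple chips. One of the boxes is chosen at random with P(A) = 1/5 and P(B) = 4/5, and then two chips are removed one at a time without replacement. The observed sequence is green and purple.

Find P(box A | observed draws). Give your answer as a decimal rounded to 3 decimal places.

Under each hypothesis, the probability of the observed sequence is: P(data | box A) = (9/10)(1/9) = 1/10; P(data | box B) = (6/10)(4/9) = 4/15.
Weighting by the prior gives 1/5 · 1/10 = 1/50, 4/5 · 4/15 = 16/75; with total 7/30.
So P(box A | data) = (1/50) / (7/30) = 3/35.

0.086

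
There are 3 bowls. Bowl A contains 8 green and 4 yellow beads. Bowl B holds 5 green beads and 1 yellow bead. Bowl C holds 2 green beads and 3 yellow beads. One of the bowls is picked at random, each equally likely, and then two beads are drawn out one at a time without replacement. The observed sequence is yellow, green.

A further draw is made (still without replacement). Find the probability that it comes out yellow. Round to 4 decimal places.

The likelihood of the observed sequence under each hypothesis: P(data | bowl A) = (4/12)(8/11) = 8/33; P(data | bowl B) = (1/6)(5/5) = 1/6; P(data | bowl C) = (3/5)(2/4) = 3/10.
The prior-weighted likelihoods are 1/3 · 8/33 = 8/99, 1/3 · 1/6 = 1/18, 1/3 · 3/10 = 1/10; summing to 13/55.
Normalising, the posterior is P(bowl A | data) = 40/117, P(bowl B | data) = 55/234, P(bowl C | data) = 11/26.
Averaging over the posterior, P(yellow next | data) = (3/10)(40/117) + (0)(55/234) + (2/3)(11/26) = 5/13.

0.3846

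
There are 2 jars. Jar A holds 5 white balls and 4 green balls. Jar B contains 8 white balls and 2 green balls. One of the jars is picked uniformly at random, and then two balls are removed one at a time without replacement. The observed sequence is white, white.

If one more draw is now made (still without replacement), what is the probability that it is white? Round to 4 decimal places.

0.6508

The likelihood of the observed sequence under each hypothesis: P(data | jar A) = (5/9)(4/8) = 5/18; P(data | jar B) = (8/10)(7/9) = 28/45.
Multiplying each by its prior: 1/2 · 5/18 = 5/36, 1/2 · 28/45 = 14/45; summing to 9/20.
Dividing through by the total gives posterior P(jar A | data) = 25/81, P(jar B | data) = 56/81.
So P(white next | data) = Σ P(white next | H) P(H | data) = (3/7)(25/81) + (3/4)(56/81) = 41/63.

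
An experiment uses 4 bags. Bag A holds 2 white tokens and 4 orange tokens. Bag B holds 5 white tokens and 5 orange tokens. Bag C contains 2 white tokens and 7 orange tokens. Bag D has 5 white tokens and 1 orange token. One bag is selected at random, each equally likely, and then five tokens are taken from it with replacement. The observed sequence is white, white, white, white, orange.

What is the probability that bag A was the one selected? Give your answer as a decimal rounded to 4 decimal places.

0.0676

The likelihood of the observed sequence under each hypothesis: P(data | bag A) = (2/6)(2/6)(2/6)(2/6)(4/6) = 0.0082305; P(data | bag B) = (5/10)(5/10)(5/10)(5/10)(5/10) = 0.03125; P(data | bag C) = (2/9)(2/9)(2/9)(2/9)(7/9) = 0.0018967; P(data | bag D) = (5/6)(5/6)(5/6)(5/6)(1/6) = 0.080376.
Multiplying each by its prior: 1/4 · 0.0082305 = 0.0020576, 1/4 · 0.03125 = 0.0078125, 1/4 · 0.0018967 = 0.00047418, 1/4 · 0.080376 = 0.020094; with total 0.030438.
Hence P(bag A | data) = (0.0020576) / (0.030438) = 0.0676.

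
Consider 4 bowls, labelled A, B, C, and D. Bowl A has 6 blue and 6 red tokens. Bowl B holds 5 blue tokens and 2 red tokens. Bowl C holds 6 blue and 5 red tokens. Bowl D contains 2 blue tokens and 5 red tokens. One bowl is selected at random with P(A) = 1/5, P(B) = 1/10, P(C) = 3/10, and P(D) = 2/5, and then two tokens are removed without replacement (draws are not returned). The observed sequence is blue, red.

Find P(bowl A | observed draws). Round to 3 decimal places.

The likelihood of the observed sequence under each hypothesis: P(data | bowl A) = (6/12)(6/11) = 3/11; P(data | bowl B) = (5/7)(2/6) = 5/21; P(data | bowl C) = (6/11)(5/10) = 3/11; P(data | bowl D) = (2/7)(5/6) = 5/21.
The prior-weighted likelihoods are 1/5 · 3/11 = 3/55, 1/10 · 5/21 = 1/42, 3/10 · 3/11 = 9/110, 2/5 · 5/21 = 2/21; these sum to 59/231.
By Bayes' rule, P(bowl A | data) = (3/55) / (59/231) = 63/295.

0.214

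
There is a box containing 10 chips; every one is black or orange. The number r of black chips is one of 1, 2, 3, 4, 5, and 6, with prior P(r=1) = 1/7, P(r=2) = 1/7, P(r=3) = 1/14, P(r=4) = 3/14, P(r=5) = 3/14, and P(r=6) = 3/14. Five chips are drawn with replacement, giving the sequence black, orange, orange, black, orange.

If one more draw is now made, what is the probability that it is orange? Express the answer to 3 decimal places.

0.579

For each hypothesis, P(data | H) works out to: P(data | r = 1) = (1/10)(9/10)(9/10)(1/10)(9/10) = 0.00729; P(data | r = 2) = (2/10)(8/10)(8/10)(2/10)(8/10) = 0.02048; P(data | r = 3) = (3/10)(7/10)(7/10)(3/10)(7/10) = 0.03087; P(data | r = 4) = (4/10)(6/10)(6/10)(4/10)(6/10) = 0.03456; P(data | r = 5) = (5/10)(5/10)(5/10)(5/10)(5/10) = 0.03125; P(data | r = 6) = (6/10)(4/10)(4/10)(6/10)(4/10) = 0.02304.
Weighting by the prior gives 1/7 · 0.00729 = 0.0010414, 1/7 · 0.02048 = 0.0029257, 1/14 · 0.03087 = 0.002205, 3/14 · 0.03456 = 0.0074057, 3/14 · 0.03125 = 0.0066964, 3/14 · 0.02304 = 0.0049371; with total 0.025211.
Dividing through by the total gives posterior P(r = 1 | data) = 0.041308, P(r = 2 | data) = 0.11605, P(r = 3 | data) = 0.08746, P(r = 4 | data) = 0.29374, P(r = 5 | data) = 0.26561, P(r = 6 | data) = 0.19583.
Averaging over the posterior, P(orange next | data) = (9/10)(0.041308) + (4/5)(0.11605) + (7/10)(0.08746) + (3/5)(0.29374) + (1/2)(0.26561) + (2/5)(0.19583) = 0.57862.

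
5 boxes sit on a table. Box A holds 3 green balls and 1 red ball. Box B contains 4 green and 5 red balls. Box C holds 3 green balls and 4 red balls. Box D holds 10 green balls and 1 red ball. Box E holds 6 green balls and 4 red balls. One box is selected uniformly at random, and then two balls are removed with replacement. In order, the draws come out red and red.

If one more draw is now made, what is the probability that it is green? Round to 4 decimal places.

For each hypothesis, P(data | H) works out to: P(data | box A) = (1/4)(1/4) = 0.0625; P(data | box B) = (5/9)(5/9) = 0.30864; P(data | box C) = (4/7)(4/7) = 0.32653; P(data | box D) = (1/11)(1/11) = 0.0082645; P(data | box E) = (4/10)(4/10) = 0.16.
Weighting by the prior gives 1/5 · 0.0625 = 0.0125, 1/5 · 0.30864 = 0.061728, 1/5 · 0.32653 = 0.065306, 1/5 · 0.0082645 = 0.0016529, 1/5 · 0.16 = 0.032; summing to 0.17319.
Normalising, the posterior is P(box A | data) = 0.072176, P(box B | data) = 0.35643, P(box C | data) = 0.37708, P(box D | data) = 0.009544, P(box E | data) = 0.18477.
The predictive probability is P(green next | data) = (3/4)(0.072176) + (4/9)(0.35643) + (3/7)(0.37708) + (10/11)(0.009544) + (3/5)(0.18477) = 0.49369.

0.4937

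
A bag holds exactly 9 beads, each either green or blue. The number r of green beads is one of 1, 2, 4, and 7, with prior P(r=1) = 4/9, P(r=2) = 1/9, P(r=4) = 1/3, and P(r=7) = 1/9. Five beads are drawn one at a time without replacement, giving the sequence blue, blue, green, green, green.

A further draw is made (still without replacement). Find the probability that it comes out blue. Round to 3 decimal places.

The likelihood of the observed sequence under each hypothesis: P(data | r = 1) = (8/9)(7/8)(1/7)(0/6) = 0; P(data | r = 2) = (7/9)(6/8)(2/7)(1/6)(0/5) = 0; P(data | r = 4) = (5/9)(4/8)(4/7)(3/6)(2/5) = 0.031746; P(data | r = 7) = (2/9)(1/8)(7/7)(6/6)(5/5) = 0.027778.
The prior-weighted likelihoods are 4/9 · 0 = 0, 1/9 · 0 = 0, 1/3 · 0.031746 = 0.010582, 1/9 · 0.027778 = 0.0030864; with total 0.013668.
Dividing through by the total gives posterior P(r = 1 | data) = 0, P(r = 2 | data) = 0, P(r = 4 | data) = 0.77419, P(r = 7 | data) = 0.22581.
The predictive probability is P(blue next | data) = (3/4)(0.77419) + (0)(0.22581) = 0.58065.

0.581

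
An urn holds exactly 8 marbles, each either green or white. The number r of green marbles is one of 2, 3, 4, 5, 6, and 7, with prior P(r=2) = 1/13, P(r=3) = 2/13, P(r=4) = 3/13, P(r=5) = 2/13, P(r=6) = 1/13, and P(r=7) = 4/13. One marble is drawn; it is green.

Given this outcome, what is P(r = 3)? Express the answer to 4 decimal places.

Compute the likelihood of this draw for each case: P(data | r = 2) = (2/8) = 1/4; P(data | r = 3) = (3/8) = 3/8; P(data | r = 4) = (4/8) = 1/2; P(data | r = 5) = (5/8) = 5/8; P(data | r = 6) = (6/8) = 3/4; P(data | r = 7) = (7/8) = 7/8.
The prior-weighted likelihoods are 1/13 · 1/4 = 1/52, 2/13 · 3/8 = 3/52, 3/13 · 1/2 = 3/26, 2/13 · 5/8 = 5/52, 1/13 · 3/4 = 3/52, 4/13 · 7/8 = 7/26; with total 8/13.
So P(r = 3 | data) = (3/52) / (8/13) = 3/32.

0.0938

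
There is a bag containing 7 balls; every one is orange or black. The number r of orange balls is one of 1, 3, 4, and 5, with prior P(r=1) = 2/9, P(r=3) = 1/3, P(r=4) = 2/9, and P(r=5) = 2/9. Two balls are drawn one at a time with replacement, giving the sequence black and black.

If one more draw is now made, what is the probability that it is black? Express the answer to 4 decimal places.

Compute the likelihood of the observed sequence for each case: P(data | r = 1) = (6/7)(6/7) = 36/49; P(data | r = 3) = (4/7)(4/7) = 16/49; P(data | r = 4) = (3/7)(3/7) = 9/49; P(data | r = 5) = (2/7)(2/7) = 4/49.
Multiplying each by its prior: 2/9 · 36/49 = 8/49, 1/3 · 16/49 = 16/147, 2/9 · 9/49 = 2/49, 2/9 · 4/49 = 8/441; summing to 146/441.
The posterior is then P(r = 1 | data) = 36/73, P(r = 3 | data) = 24/73, P(r = 4 | data) = 9/73, P(r = 5 | data) = 4/73.
The predictive probability is P(black next | data) = (6/7)(36/73) + (4/7)(24/73) + (3/7)(9/73) + (2/7)(4/73) = 347/511.

0.6791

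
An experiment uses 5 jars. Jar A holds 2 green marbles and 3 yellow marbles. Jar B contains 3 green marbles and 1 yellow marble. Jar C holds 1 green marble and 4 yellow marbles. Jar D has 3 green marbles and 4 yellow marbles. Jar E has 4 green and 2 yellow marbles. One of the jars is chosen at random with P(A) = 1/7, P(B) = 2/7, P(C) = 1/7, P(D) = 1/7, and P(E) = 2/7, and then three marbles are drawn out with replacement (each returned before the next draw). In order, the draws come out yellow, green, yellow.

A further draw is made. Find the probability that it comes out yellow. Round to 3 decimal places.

Compute the likelihood of the observed sequence for each case: P(data | jar A) = (3/5)(2/5)(3/5) = 0.144; P(data | jar B) = (1/4)(3/4)(1/4) = 0.046875; P(data | jar C) = (4/5)(1/5)(4/5) = 0.128; P(data | jar D) = (4/7)(3/7)(4/7) = 0.13994; P(data | jar E) = (2/6)(4/6)(2/6) = 0.074074.
Weighting by the prior gives 1/7 · 0.144 = 0.020571, 2/7 · 0.046875 = 0.013393, 1/7 · 0.128 = 0.018286, 1/7 · 0.13994 = 0.019992, 2/7 · 0.074074 = 0.021164; summing to 0.093406.
Dividing through by the total gives posterior P(jar A | data) = 0.22024, P(jar B | data) = 0.14338, P(jar C | data) = 0.19577, P(jar D | data) = 0.21403, P(jar E | data) = 0.22658.
The predictive probability is P(yellow next | data) = (3/5)(0.22024) + (1/4)(0.14338) + (4/5)(0.19577) + (4/7)(0.21403) + (1/3)(0.22658) = 0.52243.

0.522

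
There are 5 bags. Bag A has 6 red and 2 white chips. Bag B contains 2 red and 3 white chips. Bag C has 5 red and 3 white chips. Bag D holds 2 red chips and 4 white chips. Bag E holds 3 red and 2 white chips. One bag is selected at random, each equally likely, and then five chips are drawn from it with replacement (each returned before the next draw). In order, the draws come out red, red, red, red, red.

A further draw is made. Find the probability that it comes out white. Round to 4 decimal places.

Under each hypothesis, the probability of the observed sequence is: P(data | bag A) = (6/8)(6/8)(6/8)(6/8)(6/8) = 0.2373; P(data | bag B) = (2/5)(2/5)(2/5)(2/5)(2/5) = 0.01024; P(data | bag C) = (5/8)(5/8)(5/8)(5/8)(5/8) = 0.095367; P(data | bag D) = (2/6)(2/6)(2/6)(2/6)(2/6) = 0.0041152; P(data | bag E) = (3/5)(3/5)(3/5)(3/5)(3/5) = 0.07776.
Weighting by the prior gives 1/5 · 0.2373 = 0.047461, 1/5 · 0.01024 = 0.002048, 1/5 · 0.095367 = 0.019073, 1/5 · 0.0041152 = 0.00082305, 1/5 · 0.07776 = 0.015552; summing to 0.084957.
Dividing through by the total gives posterior P(bag A | data) = 0.55864, P(bag B | data) = 0.024106, P(bag C | data) = 0.22451, P(bag D | data) = 0.0096877, P(bag E | data) = 0.18306.
Averaging over the posterior, P(white next | data) = (1/4)(0.55864) + (3/5)(0.024106) + (3/8)(0.22451) + (2/3)(0.0096877) + (2/5)(0.18306) = 0.318.

0.3180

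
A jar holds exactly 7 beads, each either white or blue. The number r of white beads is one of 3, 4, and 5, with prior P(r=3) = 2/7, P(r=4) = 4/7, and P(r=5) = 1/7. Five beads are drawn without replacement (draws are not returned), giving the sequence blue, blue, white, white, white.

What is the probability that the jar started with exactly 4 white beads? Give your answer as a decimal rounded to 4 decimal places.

0.6857

For each hypothesis, P(data | H) works out to: P(data | r = 3) = (4/7)(3/6)(3/5)(2/4)(1/3) = 1/35; P(data | r = 4) = (3/7)(2/6)(4/5)(3/4)(2/3) = 2/35; P(data | r = 5) = (2/7)(1/6)(5/5)(4/4)(3/3) = 1/21.
The prior-weighted likelihoods are 2/7 · 1/35 = 2/245, 4/7 · 2/35 = 8/245, 1/7 · 1/21 = 1/147; these sum to 1/21.
Hence P(r = 4 | data) = (8/245) / (1/21) = 24/35.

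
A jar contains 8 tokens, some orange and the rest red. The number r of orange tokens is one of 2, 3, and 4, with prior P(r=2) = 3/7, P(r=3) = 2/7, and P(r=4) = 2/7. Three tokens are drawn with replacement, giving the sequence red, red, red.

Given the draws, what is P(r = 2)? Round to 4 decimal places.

For each hypothesis, P(data | H) works out to: P(data | r = 2) = (6/8)(6/8)(6/8) = 0.42188; P(data | r = 3) = (5/8)(5/8)(5/8) = 0.24414; P(data | r = 4) = (4/8)(4/8)(4/8) = 0.125.
Weighting by the prior gives 3/7 · 0.42188 = 0.1808, 2/7 · 0.24414 = 0.069754, 2/7 · 0.125 = 0.035714; these sum to 0.28627.
So P(r = 2 | data) = (0.1808) / (0.28627) = 0.63158.

0.6316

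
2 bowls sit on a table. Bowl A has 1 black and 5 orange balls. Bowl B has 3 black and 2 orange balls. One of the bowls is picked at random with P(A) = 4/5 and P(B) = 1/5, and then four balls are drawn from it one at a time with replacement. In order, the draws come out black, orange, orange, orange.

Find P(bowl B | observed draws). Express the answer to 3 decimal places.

For each hypothesis, P(data | H) works out to: P(data | bowl A) = (1/6)(5/6)(5/6)(5/6) = 0.096451; P(data | bowl B) = (3/5)(2/5)(2/5)(2/5) = 0.0384.
Multiplying each by its prior: 4/5 · 0.096451 = 0.07716, 1/5 · 0.0384 = 0.00768; with total 0.08484.
Hence P(bowl B | data) = (0.00768) / (0.08484) = 0.090523.

0.091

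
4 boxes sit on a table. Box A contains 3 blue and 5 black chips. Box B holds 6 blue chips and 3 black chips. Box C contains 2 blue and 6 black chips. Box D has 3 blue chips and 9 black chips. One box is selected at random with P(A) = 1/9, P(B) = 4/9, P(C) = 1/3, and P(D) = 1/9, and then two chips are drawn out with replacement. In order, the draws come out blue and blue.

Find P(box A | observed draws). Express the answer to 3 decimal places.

0.065

For each hypothesis, P(data | H) works out to: P(data | box A) = (3/8)(3/8) = 0.14062; P(data | box B) = (6/9)(6/9) = 0.44444; P(data | box C) = (2/8)(2/8) = 0.0625; P(data | box D) = (3/12)(3/12) = 0.0625.
Multiplying each by its prior: 1/9 · 0.14062 = 0.015625, 4/9 · 0.44444 = 0.19753, 1/3 · 0.0625 = 0.020833, 1/9 · 0.0625 = 0.0069444; with total 0.24093.
Hence P(box A | data) = (0.015625) / (0.24093) = 0.064852.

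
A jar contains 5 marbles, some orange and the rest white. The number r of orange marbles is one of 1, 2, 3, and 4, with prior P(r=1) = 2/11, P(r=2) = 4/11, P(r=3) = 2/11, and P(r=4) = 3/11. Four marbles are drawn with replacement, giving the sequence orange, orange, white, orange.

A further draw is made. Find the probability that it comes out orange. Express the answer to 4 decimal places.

The likelihood of the observed sequence under each hypothesis: P(data | r = 1) = (1/5)(1/5)(4/5)(1/5) = 0.0064; P(data | r = 2) = (2/5)(2/5)(3/5)(2/5) = 0.0384; P(data | r = 3) = (3/5)(3/5)(2/5)(3/5) = 0.0864; P(data | r = 4) = (4/5)(4/5)(1/5)(4/5) = 0.1024.
The prior-weighted likelihoods are 2/11 · 0.0064 = 0.0011636, 4/11 · 0.0384 = 0.013964, 2/11 · 0.0864 = 0.015709, 3/11 · 0.1024 = 0.027927; summing to 0.058764.
Normalising, the posterior is P(r = 1 | data) = 0.019802, P(r = 2 | data) = 0.23762, P(r = 3 | data) = 0.26733, P(r = 4 | data) = 0.47525.
Averaging over the posterior, P(orange next | data) = (1/5)(0.019802) + (2/5)(0.23762) + (3/5)(0.26733) + (4/5)(0.47525) = 0.6396.

0.6396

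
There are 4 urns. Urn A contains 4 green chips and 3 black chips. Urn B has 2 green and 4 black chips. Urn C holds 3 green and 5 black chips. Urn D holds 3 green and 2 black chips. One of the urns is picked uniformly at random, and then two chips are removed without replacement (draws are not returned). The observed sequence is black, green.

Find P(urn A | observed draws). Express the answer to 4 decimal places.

0.2550

Compute the likelihood of the observed sequence for each case: P(data | urn A) = (3/7)(4/6) = 0.28571; P(data | urn B) = (4/6)(2/5) = 0.26667; P(data | urn C) = (5/8)(3/7) = 0.26786; P(data | urn D) = (2/5)(3/4) = 0.3.
The prior-weighted likelihoods are 1/4 · 0.28571 = 0.071429, 1/4 · 0.26667 = 0.066667, 1/4 · 0.26786 = 0.066964, 1/4 · 0.3 = 0.075; summing to 0.28006.
So P(urn A | data) = (0.071429) / (0.28006) = 0.25505.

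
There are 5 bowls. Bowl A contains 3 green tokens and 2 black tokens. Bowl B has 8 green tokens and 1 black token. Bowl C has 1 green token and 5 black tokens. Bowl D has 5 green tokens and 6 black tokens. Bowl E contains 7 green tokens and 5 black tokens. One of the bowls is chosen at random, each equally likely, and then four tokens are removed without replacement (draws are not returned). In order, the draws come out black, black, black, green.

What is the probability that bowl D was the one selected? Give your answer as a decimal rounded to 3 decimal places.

The likelihood of the observed sequence under each hypothesis: P(data | bowl A) = (2/5)(1/4)(0/3) = 0; P(data | bowl B) = (1/9)(0/8) = 0; P(data | bowl C) = (5/6)(4/5)(3/4)(1/3) = 1/6; P(data | bowl D) = (6/11)(5/10)(4/9)(5/8) = 5/66; P(data | bowl E) = (5/12)(4/11)(3/10)(7/9) = 7/198.
The prior-weighted likelihoods are 1/5 · 0 = 0, 1/5 · 0 = 0, 1/5 · 1/6 = 1/30, 1/5 · 5/66 = 1/66, 1/5 · 7/198 = 7/990; these sum to 1/18.
So P(bowl D | data) = (1/66) / (1/18) = 3/11.

0.273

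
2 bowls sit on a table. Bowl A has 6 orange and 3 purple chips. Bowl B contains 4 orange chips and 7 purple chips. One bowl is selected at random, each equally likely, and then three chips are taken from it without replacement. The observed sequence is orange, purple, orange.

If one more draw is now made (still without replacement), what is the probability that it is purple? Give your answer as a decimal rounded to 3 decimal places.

Under each hypothesis, the probability of the observed sequence is: P(data | bowl A) = (6/9)(3/8)(5/7) = 0.17857; P(data | bowl B) = (4/11)(7/10)(3/9) = 0.084848.
The prior-weighted likelihoods are 1/2 · 0.17857 = 0.089286, 1/2 · 0.084848 = 0.042424; summing to 0.13171.
The posterior is then P(bowl A | data) = 0.6779, P(bowl B | data) = 0.3221.
So P(purple next | data) = Σ P(purple next | H) P(H | data) = (1/3)(0.6779) + (3/4)(0.3221) = 0.46754.

0.468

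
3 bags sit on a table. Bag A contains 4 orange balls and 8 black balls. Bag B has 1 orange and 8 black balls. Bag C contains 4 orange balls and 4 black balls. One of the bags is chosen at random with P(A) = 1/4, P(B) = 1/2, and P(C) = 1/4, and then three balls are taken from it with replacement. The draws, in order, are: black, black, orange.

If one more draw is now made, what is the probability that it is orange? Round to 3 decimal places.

Compute the likelihood of the observed sequence for each case: P(data | bag A) = (8/12)(8/12)(4/12) = 0.14815; P(data | bag B) = (8/9)(8/9)(1/9) = 0.087791; P(data | bag C) = (4/8)(4/8)(4/8) = 0.125.
The prior-weighted likelihoods are 1/4 · 0.14815 = 0.037037, 1/2 · 0.087791 = 0.043896, 1/4 · 0.125 = 0.03125; with total 0.11218.
Dividing through by the total gives posterior P(bag A | data) = 0.33015, P(bag B | data) = 0.39129, P(bag C | data) = 0.27856.
So P(orange next | data) = Σ P(orange next | H) P(H | data) = (1/3)(0.33015) + (1/9)(0.39129) + (1/2)(0.27856) = 0.29281.

0.293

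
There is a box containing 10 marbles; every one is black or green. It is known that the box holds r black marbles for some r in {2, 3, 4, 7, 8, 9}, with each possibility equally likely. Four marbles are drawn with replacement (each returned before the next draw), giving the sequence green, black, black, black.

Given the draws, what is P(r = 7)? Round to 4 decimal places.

Compute the likelihood of the observed sequence for each case: P(data | r = 2) = (8/10)(2/10)(2/10)(2/10) = 0.0064; P(data | r = 3) = (7/10)(3/10)(3/10)(3/10) = 0.0189; P(data | r = 4) = (6/10)(4/10)(4/10)(4/10) = 0.0384; P(data | r = 7) = (3/10)(7/10)(7/10)(7/10) = 0.1029; P(data | r = 8) = (2/10)(8/10)(8/10)(8/10) = 0.1024; P(data | r = 9) = (1/10)(9/10)(9/10)(9/10) = 0.0729.
Multiplying each by its prior: 1/6 · 0.0064 = 0.0010667, 1/6 · 0.0189 = 0.00315, 1/6 · 0.0384 = 0.0064, 1/6 · 0.1029 = 0.01715, 1/6 · 0.1024 = 0.017067, 1/6 · 0.0729 = 0.01215; summing to 0.056983.
Therefore the posterior P(r = 7 | data) = (0.01715) / (0.056983) = 0.30097.

0.3010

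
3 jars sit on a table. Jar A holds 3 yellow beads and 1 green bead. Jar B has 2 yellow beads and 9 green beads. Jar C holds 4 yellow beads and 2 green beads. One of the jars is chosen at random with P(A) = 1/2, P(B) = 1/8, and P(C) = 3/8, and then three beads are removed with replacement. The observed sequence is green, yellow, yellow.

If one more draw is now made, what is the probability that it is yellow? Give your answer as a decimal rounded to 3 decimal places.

Under each hypothesis, the probability of the observed sequence is: P(data | jar A) = (1/4)(3/4)(3/4) = 0.14062; P(data | jar B) = (9/11)(2/11)(2/11) = 0.027047; P(data | jar C) = (2/6)(4/6)(4/6) = 0.14815.
Multiplying each by its prior: 1/2 · 0.14062 = 0.070312, 1/8 · 0.027047 = 0.0033809, 3/8 · 0.14815 = 0.055556; these sum to 0.12925.
The posterior is then P(jar A | data) = 0.54401, P(jar B | data) = 0.026158, P(jar C | data) = 0.42983.
Averaging over the posterior, P(yellow next | data) = (3/4)(0.54401) + (2/11)(0.026158) + (2/3)(0.42983) = 0.69932.

0.699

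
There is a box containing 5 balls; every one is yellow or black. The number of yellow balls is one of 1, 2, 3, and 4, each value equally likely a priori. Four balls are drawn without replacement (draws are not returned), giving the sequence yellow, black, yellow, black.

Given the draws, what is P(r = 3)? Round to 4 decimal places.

0.5000

For each hypothesis, P(data | H) works out to: P(data | r = 1) = (1/5)(4/4)(0/3) = 0; P(data | r = 2) = (2/5)(3/4)(1/3)(2/2) = 1/10; P(data | r = 3) = (3/5)(2/4)(2/3)(1/2) = 1/10; P(data | r = 4) = (4/5)(1/4)(3/3)(0/2) = 0.
Multiplying each by its prior: 1/4 · 0 = 0, 1/4 · 1/10 = 1/40, 1/4 · 1/10 = 1/40, 1/4 · 0 = 0; these sum to 1/20.
Therefore the posterior P(r = 3 | data) = (1/40) / (1/20) = 1/2.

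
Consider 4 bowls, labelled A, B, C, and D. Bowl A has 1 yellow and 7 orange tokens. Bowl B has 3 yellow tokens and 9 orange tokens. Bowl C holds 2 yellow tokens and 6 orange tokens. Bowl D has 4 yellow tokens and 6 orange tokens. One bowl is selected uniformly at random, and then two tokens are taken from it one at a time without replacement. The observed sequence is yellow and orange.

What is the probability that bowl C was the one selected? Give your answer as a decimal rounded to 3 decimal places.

Under each hypothesis, the probability of the observed sequence is: P(data | bowl A) = (1/8)(7/7) = 0.125; P(data | bowl B) = (3/12)(9/11) = 0.20455; P(data | bowl C) = (2/8)(6/7) = 0.21429; P(data | bowl D) = (4/10)(6/9) = 0.26667.
The prior-weighted likelihoods are 1/4 · 0.125 = 0.03125, 1/4 · 0.20455 = 0.051136, 1/4 · 0.21429 = 0.053571, 1/4 · 0.26667 = 0.066667; these sum to 0.20262.
By Bayes' rule, P(bowl C | data) = (0.053571) / (0.20262) = 0.26439.

0.264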